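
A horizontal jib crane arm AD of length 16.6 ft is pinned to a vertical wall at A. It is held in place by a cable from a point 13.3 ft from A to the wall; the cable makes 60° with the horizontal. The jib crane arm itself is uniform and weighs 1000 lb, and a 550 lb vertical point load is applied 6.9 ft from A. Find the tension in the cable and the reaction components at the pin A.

T = 1050 lb, A_x = 525.0 lb, A_y = 640.6 lb

ΣM about A: T·sin60°·13.3 − 1000·8.3 − 550·6.9 = 0 → T = 12095/(13.3·0.866025) = 1050.08 ≈ 1050 lb.
ΣF_x = 0: A_x − T·cos60° = 0 → A_x = 1050.08 × 0.5 = 525.0 lb.
ΣF_y = 0: A_y + T·sin60° − 1000 − 550 = 0 → A_y = 1550 − 1050.08 × 0.866025 = 640.6 lb.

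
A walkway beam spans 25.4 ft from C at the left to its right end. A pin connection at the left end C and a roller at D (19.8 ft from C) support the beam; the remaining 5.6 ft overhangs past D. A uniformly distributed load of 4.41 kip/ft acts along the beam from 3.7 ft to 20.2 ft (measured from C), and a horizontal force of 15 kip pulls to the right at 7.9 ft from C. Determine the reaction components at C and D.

C_x = -15.00 kip, C_y = 28.85 kip, D_y = 43.92 kip

Resultant of the distributed load: 4.41 × 16.5 = 72.765 kip at 11.95 ft from C.
Moments about C: D_y·19.8 − (4.41·16.5)·11.95 = 0 → D_y = 869.54175/19.8 = 43.9162 ≈ 43.92 kip.
ΣF_y = 0: C_y + 43.9162 − 4.41·16.5 = 0 → C_y = 28.85 kip.
ΣF_x = 0: C_x + 15 = 0 → C_x = -15.00 kip.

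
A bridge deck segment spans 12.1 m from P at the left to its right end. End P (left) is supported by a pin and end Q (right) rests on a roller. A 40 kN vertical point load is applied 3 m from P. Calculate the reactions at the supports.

Taking moments about P: Q_y·12.1 − 40·3 = 0 → Q_y = 120/12.1 = 9.91736 ≈ 9.917 kN.
ΣF_y = 0: P_y + 9.91736 − 40 = 0 → P_y = 30.08 kN.
ΣF_x = 0: no horizontal applied forces, so P_x = 0.

P_x = 0, P_y = 30.08 kN, Q_y = 9.917 kN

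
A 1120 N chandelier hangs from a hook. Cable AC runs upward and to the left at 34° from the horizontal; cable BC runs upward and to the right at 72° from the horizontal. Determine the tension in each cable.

ΣF_x = 0: −T_AC·cos34° + T_BC·cos72° = 0 → T_BC = 2.68282·T_AC.
ΣF_y = 0: T_AC·sin34° + T_BC·sin72° = 1120.
Substitute: T_AC·(0.559193 + 2.68282·0.951057) = 1120 → T_AC = 360.047 ≈ 360.0 N.
Then T_BC = 2.68282 × 360.047 = 965.9 N.

T_AC = 360.0 N, T_BC = 965.9 N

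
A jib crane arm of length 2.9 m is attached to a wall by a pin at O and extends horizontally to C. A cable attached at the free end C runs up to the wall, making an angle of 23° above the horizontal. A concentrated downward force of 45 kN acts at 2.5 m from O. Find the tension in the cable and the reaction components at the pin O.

T = 99.28 kN, O_x = 91.39 kN, O_y = 6.207 kN

ΣM about O: T·sin23°·2.9 − 45·2.5 = 0 → T = 112.5/(2.9·0.390731) = 99.2834 ≈ 99.28 kN.
ΣF_x = 0: O_x − T·cos23° = 0 → O_x = 99.2834 × 0.920505 = 91.39 kN.
ΣF_y = 0: O_y + T·sin23° − 45 = 0 → O_y = 45 − 99.2834 × 0.390731 = 6.207 kN.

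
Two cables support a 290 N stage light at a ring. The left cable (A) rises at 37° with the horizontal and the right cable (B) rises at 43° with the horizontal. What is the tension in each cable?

ΣF_x = 0: −T_A·cos37° + T_B·cos43° = 0 → T_B = 1.092·T_A.
ΣF_y = 0: T_A·sin37° + T_B·sin43° = 290.
Substitute: T_A·(0.601815 + 1.092·0.681998) = 290 → T_A = 215.364 ≈ 215.4 N.
Then T_B = 1.092 × 215.364 = 235.2 N.

T_A = 215.4 N, T_B = 235.2 N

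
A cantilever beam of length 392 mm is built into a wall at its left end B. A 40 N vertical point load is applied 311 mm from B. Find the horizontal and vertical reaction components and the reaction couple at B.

ΣF_x = 0: B_x = 0.
ΣF_y = 0: B_y − 40 = 0 → B_y = 40.00 N.
ΣM about B: M_B − 40·311 = 0 → M_B = 12440 N·mm.

B_x = 0, B_y = 40.00 N, M_B = 12440 N·mm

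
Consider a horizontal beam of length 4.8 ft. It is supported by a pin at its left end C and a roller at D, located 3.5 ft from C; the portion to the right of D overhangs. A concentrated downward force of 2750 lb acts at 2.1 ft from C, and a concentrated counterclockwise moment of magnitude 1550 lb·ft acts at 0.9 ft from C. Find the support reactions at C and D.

C_x = 0, C_y = 1543 lb, D_y = 1207 lb

Taking moments about C: D_y·3.5 − 2750·2.1 + 1550 = 0 → D_y = 4225/3.5 = 1207.14 ≈ 1207 lb.
ΣF_y = 0: C_y + 1207.14 − 2750 = 0 → C_y = 1543 lb.
ΣF_x = 0: no horizontal applied forces, so C_x = 0.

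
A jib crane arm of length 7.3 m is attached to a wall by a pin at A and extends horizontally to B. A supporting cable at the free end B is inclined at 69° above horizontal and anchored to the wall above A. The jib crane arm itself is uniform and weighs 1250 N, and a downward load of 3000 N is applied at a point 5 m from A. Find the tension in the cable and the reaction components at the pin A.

T = 2870 N, A_x = 1029 N, A_y = 1570 N

ΣM about A: T·sin69°·7.3 − 1250·3.65 − 3000·5 = 0 → T = 19562.5/(7.3·0.93358) = 2870.45 ≈ 2870 N.
ΣF_x = 0: A_x − T·cos69° = 0 → A_x = 2870.45 × 0.358368 = 1029 N.
ΣF_y = 0: A_y + T·sin69° − 1250 − 3000 = 0 → A_y = 4250 − 2870.45 × 0.93358 = 1570 N.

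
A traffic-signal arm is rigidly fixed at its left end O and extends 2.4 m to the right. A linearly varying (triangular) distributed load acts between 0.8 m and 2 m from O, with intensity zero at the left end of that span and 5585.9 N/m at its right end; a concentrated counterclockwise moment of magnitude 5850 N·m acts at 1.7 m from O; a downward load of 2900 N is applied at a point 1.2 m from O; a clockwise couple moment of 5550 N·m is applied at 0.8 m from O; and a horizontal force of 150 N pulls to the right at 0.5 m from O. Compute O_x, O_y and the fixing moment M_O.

Resultant of the triangular load: ½ × 5585.9 × 1.2 = 3351.54 N, acting at 1.6 m from O (one-third of the span from the peak).
ΣF_x = 0: O_x + 150 = 0 → O_x = -150.0 N.
ΣF_y = 0: O_y − ½·5585.9·1.2 − 2900 = 0 → O_y = 6252 N.
ΣM about O: M_O − (½·5585.9·1.2)·1.6 + 5850 − 2900·1.2 − 5550 = 0 → M_O = 8542 N·m.

O_x = -150.0 N, O_y = 6252 N, M_O = 8542 N·m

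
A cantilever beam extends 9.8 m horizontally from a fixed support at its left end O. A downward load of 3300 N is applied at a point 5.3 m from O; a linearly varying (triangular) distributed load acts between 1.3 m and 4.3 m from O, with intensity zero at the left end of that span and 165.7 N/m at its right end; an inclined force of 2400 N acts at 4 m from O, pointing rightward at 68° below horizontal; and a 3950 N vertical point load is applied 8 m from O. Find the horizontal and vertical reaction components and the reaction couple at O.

O_x = -899.1 N, O_y = 9724 N, M_O = 58810 N·m

Resultant of the triangular load: ½ × 165.7 × 3 = 248.55 N, acting at 3.3 m from O (one-third of the span from the peak).
ΣF_x = 0: O_x + 2400·cos68° = 0 → O_x = -899.1 N.
ΣF_y = 0: O_y − 3300 − ½·165.7·3 − 2400·sin68° − 3950 = 0 → O_y = 9724 N.
ΣM about O: M_O − 3300·5.3 − (½·165.7·3)·3.3 − 2400·sin68°·4 − 3950·8 = 0 → M_O = 58810 N·m.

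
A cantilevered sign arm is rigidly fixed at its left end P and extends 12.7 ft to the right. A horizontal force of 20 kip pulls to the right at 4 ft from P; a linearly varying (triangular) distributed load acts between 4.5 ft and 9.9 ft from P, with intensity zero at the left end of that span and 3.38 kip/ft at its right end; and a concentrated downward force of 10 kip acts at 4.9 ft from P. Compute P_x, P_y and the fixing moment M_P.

P_x = -20.00 kip, P_y = 19.13 kip, M_P = 122.9 kip·ft

Resultant of the triangular load: ½ × 3.38 × 5.4 = 9.126 kip, acting at 8.1 ft from P (one-third of the span from the peak).
ΣF_x = 0: P_x + 20 = 0 → P_x = -20.00 kip.
ΣF_y = 0: P_y − ½·3.38·5.4 − 10 = 0 → P_y = 19.13 kip.
ΣM about P: M_P − (½·3.38·5.4)·8.1 − 10·4.9 = 0 → M_P = 122.9 kip·ft.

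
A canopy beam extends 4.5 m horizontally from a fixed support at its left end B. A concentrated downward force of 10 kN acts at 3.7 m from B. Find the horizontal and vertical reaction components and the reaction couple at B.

B_x = 0, B_y = 10.00 kN, M_B = 37.00 kN·m

ΣF_x = 0: B_x = 0.
ΣF_y = 0: B_y − 10 = 0 → B_y = 10.00 kN.
ΣM about B: M_B − 10·3.7 = 0 → M_B = 37.00 kN·m.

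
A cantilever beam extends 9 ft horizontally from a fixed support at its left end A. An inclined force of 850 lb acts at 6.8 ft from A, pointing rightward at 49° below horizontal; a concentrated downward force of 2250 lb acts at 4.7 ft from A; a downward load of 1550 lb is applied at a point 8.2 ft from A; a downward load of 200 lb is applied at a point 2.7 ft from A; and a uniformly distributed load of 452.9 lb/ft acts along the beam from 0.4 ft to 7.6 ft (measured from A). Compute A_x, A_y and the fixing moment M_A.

Resultant of the distributed load: 452.9 × 7.2 = 3260.88 lb at 4 ft from A.
ΣF_x = 0: A_x + 850·cos49° = 0 → A_x = -557.7 lb.
ΣF_y = 0: A_y − 850·sin49° − 2250 − 1550 − 200 − 452.9·7.2 = 0 → A_y = 7902 lb.
ΣM about A: M_A − 850·sin49°·6.8 − 2250·4.7 − 1550·8.2 − 200·2.7 − (452.9·7.2)·4 = 0 → M_A = 41230 lb·ft.

A_x = -557.7 lb, A_y = 7902 lb, M_A = 41230 lb·ft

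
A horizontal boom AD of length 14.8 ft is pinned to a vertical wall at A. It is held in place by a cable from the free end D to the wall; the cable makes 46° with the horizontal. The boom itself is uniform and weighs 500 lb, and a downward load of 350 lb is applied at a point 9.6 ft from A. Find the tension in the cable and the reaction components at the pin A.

ΣM about A: T·sin46°·14.8 − 500·7.4 − 350·9.6 = 0 → T = 7060/(14.8·0.71934) = 663.145 ≈ 663.1 lb.
ΣF_x = 0: A_x − T·cos46° = 0 → A_x = 663.145 × 0.694658 = 460.7 lb.
ΣF_y = 0: A_y + T·sin46° − 500 − 350 = 0 → A_y = 850 − 663.145 × 0.71934 = 373.0 lb.

T = 663.1 lb, A_x = 460.7 lb, A_y = 373.0 lb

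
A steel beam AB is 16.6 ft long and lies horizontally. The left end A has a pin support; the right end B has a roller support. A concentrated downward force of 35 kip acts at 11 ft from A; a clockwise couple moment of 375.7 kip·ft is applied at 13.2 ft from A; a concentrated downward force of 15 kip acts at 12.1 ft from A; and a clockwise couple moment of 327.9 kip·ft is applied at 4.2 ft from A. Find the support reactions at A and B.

A_x = 0, A_y = -26.51 kip, B_y = 76.51 kip

Moments about A: B_y·16.6 − 35·11 − 375.7 − 15·12.1 − 327.9 = 0 → B_y = 1270.1/16.6 = 76.512 ≈ 76.51 kip.
ΣF_y = 0: A_y + 76.512 − 35 − 15 = 0 → A_y = -26.51 kip.
ΣF_x = 0: no horizontal applied forces, so A_x = 0.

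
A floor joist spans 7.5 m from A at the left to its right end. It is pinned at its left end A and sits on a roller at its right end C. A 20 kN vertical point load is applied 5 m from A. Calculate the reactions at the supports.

ΣM about A: C_y·7.5 − 20·5 = 0 → C_y = 100/7.5 = 13.3333 ≈ 13.33 kN.
ΣF_y = 0: A_y + 13.3333 − 20 = 0 → A_y = 6.667 kN.
ΣF_x = 0: no horizontal applied forces, so A_x = 0.

A_x = 0, A_y = 6.667 kN, C_y = 13.33 kN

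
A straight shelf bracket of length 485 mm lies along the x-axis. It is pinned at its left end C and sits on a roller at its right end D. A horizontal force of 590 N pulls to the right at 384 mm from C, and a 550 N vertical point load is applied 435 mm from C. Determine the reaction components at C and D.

Moments about C: D_y·485 − 550·435 = 0 → D_y = 239250/485 = 493.299 ≈ 493.3 N.
ΣF_y = 0: C_y + 493.299 − 550 = 0 → C_y = 56.70 N.
ΣF_x = 0: C_x + 590 = 0 → C_x = -590.0 N.

C_x = -590.0 N, C_y = 56.70 N, D_y = 493.3 N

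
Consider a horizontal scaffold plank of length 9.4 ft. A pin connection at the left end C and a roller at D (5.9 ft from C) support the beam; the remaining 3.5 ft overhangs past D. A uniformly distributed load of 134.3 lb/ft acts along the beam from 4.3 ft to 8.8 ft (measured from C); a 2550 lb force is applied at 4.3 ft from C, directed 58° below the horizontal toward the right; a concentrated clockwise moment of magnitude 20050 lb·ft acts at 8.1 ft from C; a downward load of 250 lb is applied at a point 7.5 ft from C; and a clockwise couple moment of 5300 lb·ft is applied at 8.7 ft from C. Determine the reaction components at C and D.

Resultant of the distributed load: 134.3 × 4.5 = 604.35 lb at 6.55 ft from C.
ΣM about C: D_y·5.9 − (134.3·4.5)·6.55 − 2550·sin58°·4.3 − 20050 − 250·7.5 − 5300 = 0 → D_y = 40482.3/5.9 = 6861.41 ≈ 6861 lb.
ΣF_y = 0: C_y + 6861.41 − 134.3·4.5 − 2550·sin58° − 250 = 0 → C_y = -3845 lb.
ΣF_x = 0: C_x + 2550·cos58° = 0 → C_x = -1351 lb.

C_x = -1351 lb, C_y = -3845 lb, D_y = 6861 lb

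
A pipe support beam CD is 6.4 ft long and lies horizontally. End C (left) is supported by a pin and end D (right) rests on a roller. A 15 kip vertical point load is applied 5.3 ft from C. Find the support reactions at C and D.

C_x = 0, C_y = 2.578 kip, D_y = 12.42 kip

Moments about C: D_y·6.4 − 15·5.3 = 0 → D_y = 79.5/6.4 = 12.4219 ≈ 12.42 kip.
ΣF_y = 0: C_y + 12.4219 − 15 = 0 → C_y = 2.578 kip.
ΣF_x = 0: no horizontal applied forces, so C_x = 0.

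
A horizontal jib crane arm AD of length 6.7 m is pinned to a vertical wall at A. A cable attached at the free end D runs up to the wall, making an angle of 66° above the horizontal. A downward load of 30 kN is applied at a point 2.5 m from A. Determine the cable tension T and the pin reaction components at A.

ΣM about A: T·sin66°·6.7 − 30·2.5 = 0 → T = 75/(6.7·0.913545) = 12.2534 ≈ 12.25 kN.
ΣF_x = 0: A_x − T·cos66° = 0 → A_x = 12.2534 × 0.406737 = 4.984 kN.
ΣF_y = 0: A_y + T·sin66° − 30 = 0 → A_y = 30 − 12.2534 × 0.913545 = 18.81 kN.

T = 12.25 kN, A_x = 4.984 kN, A_y = 18.81 kN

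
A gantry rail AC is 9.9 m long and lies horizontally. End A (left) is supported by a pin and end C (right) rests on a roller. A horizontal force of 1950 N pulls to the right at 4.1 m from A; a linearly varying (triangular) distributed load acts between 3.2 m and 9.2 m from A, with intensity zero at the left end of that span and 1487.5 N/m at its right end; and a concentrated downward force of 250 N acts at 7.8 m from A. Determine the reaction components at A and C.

Resultant of the triangular load: ½ × 1487.5 × 6 = 4462.5 N, acting at 7.2 m from A (one-third of the span from the peak).
ΣM about A: C_y·9.9 − (½·1487.5·6)·7.2 − 250·7.8 = 0 → C_y = 34080/9.9 = 3442.42 ≈ 3442 N.
ΣF_y = 0: A_y + 3442.42 − ½·1487.5·6 − 250 = 0 → A_y = 1270 N.
ΣF_x = 0: A_x + 1950 = 0 → A_x = -1950 N.

A_x = -1950 N, A_y = 1270 N, C_y = 3442 N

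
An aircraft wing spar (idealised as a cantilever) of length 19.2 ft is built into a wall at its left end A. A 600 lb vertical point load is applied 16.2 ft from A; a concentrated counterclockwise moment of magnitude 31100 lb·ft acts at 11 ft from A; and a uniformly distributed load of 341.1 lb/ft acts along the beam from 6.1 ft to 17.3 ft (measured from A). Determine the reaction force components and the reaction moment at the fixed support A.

A_x = 0, A_y = 4420 lb, M_A = 23320 lb·ft

Resultant of the distributed load: 341.1 × 11.2 = 3820.32 lb at 11.7 ft from A.
ΣF_x = 0: A_x = 0.
ΣF_y = 0: A_y − 600 − 341.1·11.2 = 0 → A_y = 4420 lb.
ΣM about A: M_A − 600·16.2 + 31100 − (341.1·11.2)·11.7 = 0 → M_A = 23320 lb·ft.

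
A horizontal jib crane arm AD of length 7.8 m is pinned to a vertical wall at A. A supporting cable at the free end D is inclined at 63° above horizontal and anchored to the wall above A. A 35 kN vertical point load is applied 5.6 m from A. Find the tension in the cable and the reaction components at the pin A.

T = 28.20 kN, A_x = 12.80 kN, A_y = 9.872 kN

ΣM about A: T·sin63°·7.8 − 35·5.6 = 0 → T = 196/(7.8·0.891007) = 28.202 ≈ 28.20 kN.
ΣF_x = 0: A_x − T·cos63° = 0 → A_x = 28.202 × 0.45399 = 12.80 kN.
ΣF_y = 0: A_y + T·sin63° − 35 = 0 → A_y = 35 − 28.202 × 0.891007 = 9.872 kN.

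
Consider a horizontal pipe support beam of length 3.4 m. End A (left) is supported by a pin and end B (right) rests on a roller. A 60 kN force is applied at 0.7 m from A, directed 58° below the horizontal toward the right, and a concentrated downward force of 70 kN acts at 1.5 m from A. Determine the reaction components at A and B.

A_x = -31.80 kN, A_y = 79.52 kN, B_y = 41.36 kN

ΣM about A: B_y·3.4 − 60·sin58°·0.7 − 70·1.5 = 0 → B_y = 140.618/3.4 = 41.3582 ≈ 41.36 kN.
ΣF_y = 0: A_y + 41.3582 − 60·sin58° − 70 = 0 → A_y = 79.52 kN.
ΣF_x = 0: A_x + 60·cos58° = 0 → A_x = -31.80 kN.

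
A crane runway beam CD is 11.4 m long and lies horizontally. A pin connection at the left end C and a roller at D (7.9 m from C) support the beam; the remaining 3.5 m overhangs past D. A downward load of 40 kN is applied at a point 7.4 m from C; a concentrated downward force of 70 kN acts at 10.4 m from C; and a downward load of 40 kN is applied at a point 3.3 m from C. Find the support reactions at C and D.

C_x = 0, C_y = 3.671 kN, D_y = 146.3 kN

ΣM about C: D_y·7.9 − 40·7.4 − 70·10.4 − 40·3.3 = 0 → D_y = 1156/7.9 = 146.329 ≈ 146.3 kN.
ΣF_y = 0: C_y + 146.329 − 40 − 70 − 40 = 0 → C_y = 3.671 kN.
ΣF_x = 0: no horizontal applied forces, so C_x = 0.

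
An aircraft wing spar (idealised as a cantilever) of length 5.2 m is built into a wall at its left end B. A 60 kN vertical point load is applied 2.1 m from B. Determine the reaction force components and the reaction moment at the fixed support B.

B_x = 0, B_y = 60.00 kN, M_B = 126.0 kN·m

ΣF_x = 0: B_x = 0.
ΣF_y = 0: B_y − 60 = 0 → B_y = 60.00 kN.
ΣM about B: M_B − 60·2.1 = 0 → M_B = 126.0 kN·m.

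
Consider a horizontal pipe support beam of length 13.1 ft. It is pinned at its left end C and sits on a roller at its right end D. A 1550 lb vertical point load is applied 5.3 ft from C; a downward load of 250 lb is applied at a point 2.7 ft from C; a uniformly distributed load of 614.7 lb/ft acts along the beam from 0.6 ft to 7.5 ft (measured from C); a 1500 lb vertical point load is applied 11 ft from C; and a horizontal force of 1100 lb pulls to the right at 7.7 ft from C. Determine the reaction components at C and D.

C_x = -1100 lb, C_y = 4292 lb, D_y = 3249 lb

Resultant of the distributed load: 614.7 × 6.9 = 4241.43 lb at 4.05 ft from C.
Moments about C: D_y·13.1 − 1550·5.3 − 250·2.7 − (614.7·6.9)·4.05 − 1500·11 = 0 → D_y = 42567.7915/13.1 = 3249.45 ≈ 3249 lb.
ΣF_y = 0: C_y + 3249.45 − 1550 − 250 − 614.7·6.9 − 1500 = 0 → C_y = 4292 lb.
ΣF_x = 0: C_x + 1100 = 0 → C_x = -1100 lb.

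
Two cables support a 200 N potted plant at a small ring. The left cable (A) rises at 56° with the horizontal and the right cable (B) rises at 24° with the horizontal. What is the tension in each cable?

T_A = 185.5 N, T_B = 113.6 N

ΣF_x = 0: −T_A·cos56° + T_B·cos24° = 0 → T_B = 0.612113·T_A.
ΣF_y = 0: T_A·sin56° + T_B·sin24° = 200.
Substitute: T_A·(0.829038 + 0.612113·0.406737) = 200 → T_A = 185.528 ≈ 185.5 N.
Then T_B = 0.612113 × 185.528 = 113.6 N.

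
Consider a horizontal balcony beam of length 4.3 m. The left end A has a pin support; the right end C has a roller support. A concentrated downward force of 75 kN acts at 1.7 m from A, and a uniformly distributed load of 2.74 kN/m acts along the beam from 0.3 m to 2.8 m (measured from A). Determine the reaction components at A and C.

A_x = 0, A_y = 49.73 kN, C_y = 32.12 kN

Resultant of the distributed load: 2.74 × 2.5 = 6.85 kN at 1.55 m from A.
Moments about A: C_y·4.3 − 75·1.7 − (2.74·2.5)·1.55 = 0 → C_y = 138.1175/4.3 = 32.1203 ≈ 32.12 kN.
ΣF_y = 0: A_y + 32.1203 − 75 − 2.74·2.5 = 0 → A_y = 49.73 kN.
ΣF_x = 0: no horizontal applied forces, so A_x = 0.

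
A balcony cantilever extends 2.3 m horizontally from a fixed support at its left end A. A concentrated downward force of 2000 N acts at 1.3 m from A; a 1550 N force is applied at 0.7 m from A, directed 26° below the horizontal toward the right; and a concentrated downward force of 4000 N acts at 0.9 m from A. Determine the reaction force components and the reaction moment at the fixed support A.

A_x = -1393 N, A_y = 6679 N, M_A = 6676 N·m

ΣF_x = 0: A_x + 1550·cos26° = 0 → A_x = -1393 N.
ΣF_y = 0: A_y − 2000 − 1550·sin26° − 4000 = 0 → A_y = 6679 N.
ΣM about A: M_A − 2000·1.3 − 1550·sin26°·0.7 − 4000·0.9 = 0 → M_A = 6676 N·m.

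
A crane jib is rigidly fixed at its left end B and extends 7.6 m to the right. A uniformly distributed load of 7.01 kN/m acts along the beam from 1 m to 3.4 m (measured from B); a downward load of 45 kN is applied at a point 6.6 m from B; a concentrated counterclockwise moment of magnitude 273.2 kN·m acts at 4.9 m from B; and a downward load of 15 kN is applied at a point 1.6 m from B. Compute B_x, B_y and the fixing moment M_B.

Resultant of the distributed load: 7.01 × 2.4 = 16.824 kN at 2.2 m from B.
ΣF_x = 0: B_x = 0.
ΣF_y = 0: B_y − 7.01·2.4 − 45 − 15 = 0 → B_y = 76.82 kN.
ΣM about B: M_B − (7.01·2.4)·2.2 − 45·6.6 + 273.2 − 15·1.6 = 0 → M_B = 84.81 kN·m.

B_x = 0, B_y = 76.82 kN, M_B = 84.81 kN·m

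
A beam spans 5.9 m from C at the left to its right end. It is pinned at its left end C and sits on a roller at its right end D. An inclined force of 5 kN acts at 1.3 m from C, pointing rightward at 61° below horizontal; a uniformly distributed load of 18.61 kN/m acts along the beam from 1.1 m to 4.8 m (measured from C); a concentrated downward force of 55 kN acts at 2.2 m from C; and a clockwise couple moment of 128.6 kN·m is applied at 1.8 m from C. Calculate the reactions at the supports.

Resultant of the distributed load: 18.61 × 3.7 = 68.857 kN at 2.95 m from C.
Moments about C: D_y·5.9 − 5·sin61°·1.3 − (18.61·3.7)·2.95 − 55·2.2 − 128.6 = 0 → D_y = 458.413/5.9 = 77.6971 ≈ 77.70 kN.
ΣF_y = 0: C_y + 77.6971 − 5·sin61° − 18.61·3.7 − 55 = 0 → C_y = 50.53 kN.
ΣF_x = 0: C_x + 5·cos61° = 0 → C_x = -2.424 kN.

C_x = -2.424 kN, C_y = 50.53 kN, D_y = 77.70 kN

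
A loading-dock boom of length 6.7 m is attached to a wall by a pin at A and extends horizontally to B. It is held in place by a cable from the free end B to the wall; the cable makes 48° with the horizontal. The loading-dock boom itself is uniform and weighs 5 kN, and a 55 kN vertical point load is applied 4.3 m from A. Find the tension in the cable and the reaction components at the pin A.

T = 50.86 kN, A_x = 34.03 kN, A_y = 22.20 kN

ΣM about A: T·sin48°·6.7 − 5·3.35 − 55·4.3 = 0 → T = 253.25/(6.7·0.743145) = 50.8629 ≈ 50.86 kN.
ΣF_x = 0: A_x − T·cos48° = 0 → A_x = 50.8629 × 0.669131 = 34.03 kN.
ΣF_y = 0: A_y + T·sin48° − 5 − 55 = 0 → A_y = 60 − 50.8629 × 0.743145 = 22.20 kN.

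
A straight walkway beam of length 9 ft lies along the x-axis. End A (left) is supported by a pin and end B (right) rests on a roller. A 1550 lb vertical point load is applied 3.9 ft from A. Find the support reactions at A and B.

Taking moments about A: B_y·9 − 1550·3.9 = 0 → B_y = 6045/9 = 671.667 ≈ 671.7 lb.
ΣF_y = 0: A_y + 671.667 − 1550 = 0 → A_y = 878.3 lb.
ΣF_x = 0: no horizontal applied forces, so A_x = 0.

A_x = 0, A_y = 878.3 lb, B_y = 671.7 lb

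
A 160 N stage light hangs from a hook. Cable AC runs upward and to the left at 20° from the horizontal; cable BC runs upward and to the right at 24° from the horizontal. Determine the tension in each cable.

ΣF_x = 0: −T_AC·cos20° + T_BC·cos24° = 0 → T_BC = 1.02862·T_AC.
ΣF_y = 0: T_AC·sin20° + T_BC·sin24° = 160.
Substitute: T_AC·(0.34202 + 1.02862·0.406737) = 160 → T_AC = 210.416 ≈ 210.4 N.
Then T_BC = 1.02862 × 210.416 = 216.4 N.

T_AC = 210.4 N, T_BC = 216.4 N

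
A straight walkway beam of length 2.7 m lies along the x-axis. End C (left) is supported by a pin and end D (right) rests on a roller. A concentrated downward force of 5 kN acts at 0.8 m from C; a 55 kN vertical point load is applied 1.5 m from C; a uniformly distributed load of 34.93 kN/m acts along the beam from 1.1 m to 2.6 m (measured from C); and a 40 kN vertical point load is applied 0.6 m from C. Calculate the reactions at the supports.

C_x = 0, C_y = 75.57 kN, D_y = 76.83 kN

Resultant of the distributed load: 34.93 × 1.5 = 52.395 kN at 1.85 m from C.
ΣM about C: D_y·2.7 − 5·0.8 − 55·1.5 − (34.93·1.5)·1.85 − 40·0.6 = 0 → D_y = 207.43075/2.7 = 76.8262 ≈ 76.83 kN.
ΣF_y = 0: C_y + 76.8262 − 5 − 55 − 34.93·1.5 − 40 = 0 → C_y = 75.57 kN.
ΣF_x = 0: no horizontal applied forces, so C_x = 0.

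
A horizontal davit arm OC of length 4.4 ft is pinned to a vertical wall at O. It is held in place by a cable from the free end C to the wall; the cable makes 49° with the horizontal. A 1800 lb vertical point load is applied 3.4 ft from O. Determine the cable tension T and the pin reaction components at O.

T = 1843 lb, O_x = 1209 lb, O_y = 409.1 lb

ΣM about O: T·sin49°·4.4 − 1800·3.4 = 0 → T = 6120/(4.4·0.75471) = 1842.97 ≈ 1843 lb.
ΣF_x = 0: O_x − T·cos49° = 0 → O_x = 1842.97 × 0.656059 = 1209 lb.
ΣF_y = 0: O_y + T·sin49° − 1800 = 0 → O_y = 1800 − 1842.97 × 0.75471 = 409.1 lb.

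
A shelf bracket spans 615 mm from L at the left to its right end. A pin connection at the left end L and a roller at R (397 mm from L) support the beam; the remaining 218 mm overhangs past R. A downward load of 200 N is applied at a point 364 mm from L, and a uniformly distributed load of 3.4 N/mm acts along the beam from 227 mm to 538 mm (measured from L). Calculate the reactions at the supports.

L_x = 0, L_y = 55.25 N, R_y = 1202 N

Resultant of the distributed load: 3.4 × 311 = 1057.4 N at 382.5 mm from L.
Moments about L: R_y·397 − 200·364 − (3.4·311)·382.5 = 0 → R_y = 477255.5/397 = 1202.15 ≈ 1202 N.
ΣF_y = 0: L_y + 1202.15 − 200 − 3.4·311 = 0 → L_y = 55.25 N.
ΣF_x = 0: no horizontal applied forces, so L_x = 0.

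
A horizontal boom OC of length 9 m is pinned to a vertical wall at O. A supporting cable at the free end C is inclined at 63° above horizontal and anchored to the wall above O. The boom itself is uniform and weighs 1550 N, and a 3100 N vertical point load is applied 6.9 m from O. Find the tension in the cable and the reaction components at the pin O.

T = 3537 N, O_x = 1606 N, O_y = 1498 N

ΣM about O: T·sin63°·9 − 1550·4.5 − 3100·6.9 = 0 → T = 28365/(9·0.891007) = 3537.2 ≈ 3537 N.
ΣF_x = 0: O_x − T·cos63° = 0 → O_x = 3537.2 × 0.45399 = 1606 N.
ΣF_y = 0: O_y + T·sin63° − 1550 − 3100 = 0 → O_y = 4650 − 3537.2 × 0.891007 = 1498 N.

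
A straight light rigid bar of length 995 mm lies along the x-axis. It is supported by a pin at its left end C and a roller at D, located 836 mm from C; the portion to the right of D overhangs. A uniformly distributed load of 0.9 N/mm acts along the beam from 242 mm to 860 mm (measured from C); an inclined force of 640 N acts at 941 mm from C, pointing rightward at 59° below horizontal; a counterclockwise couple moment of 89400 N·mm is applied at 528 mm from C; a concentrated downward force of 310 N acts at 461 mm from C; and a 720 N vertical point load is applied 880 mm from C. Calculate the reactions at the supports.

C_x = -329.6 N, C_y = 328.8 N, D_y = 1806 N

Resultant of the distributed load: 0.9 × 618 = 556.2 N at 551 mm from C.
Moments about C: D_y·836 − (0.9·618)·551 − 640·sin59°·941 + 89400 − 310·461 − 720·880 = 0 → D_y = 1509800/836 = 1805.98 ≈ 1806 N.
ΣF_y = 0: C_y + 1805.98 − 0.9·618 − 640·sin59° − 310 − 720 = 0 → C_y = 328.8 N.
ΣF_x = 0: C_x + 640·cos59° = 0 → C_x = -329.6 N.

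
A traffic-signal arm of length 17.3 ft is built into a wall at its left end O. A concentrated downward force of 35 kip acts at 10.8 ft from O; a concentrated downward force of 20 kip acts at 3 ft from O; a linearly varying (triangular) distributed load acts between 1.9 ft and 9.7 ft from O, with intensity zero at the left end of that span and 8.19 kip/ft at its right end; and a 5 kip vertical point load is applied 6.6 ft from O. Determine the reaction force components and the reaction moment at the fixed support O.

Resultant of the triangular load: ½ × 8.19 × 7.8 = 31.941 kip, acting at 7.1 ft from O (one-third of the span from the peak).
ΣF_x = 0: O_x = 0.
ΣF_y = 0: O_y − 35 − 20 − ½·8.19·7.8 − 5 = 0 → O_y = 91.94 kip.
ΣM about O: M_O − 35·10.8 − 20·3 − (½·8.19·7.8)·7.1 − 5·6.6 = 0 → M_O = 697.8 kip·ft.

O_x = 0, O_y = 91.94 kip, M_O = 697.8 kip·ft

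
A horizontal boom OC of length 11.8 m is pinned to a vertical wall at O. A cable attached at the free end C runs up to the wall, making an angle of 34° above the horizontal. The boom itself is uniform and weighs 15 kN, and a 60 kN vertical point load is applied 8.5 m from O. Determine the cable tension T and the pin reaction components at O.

ΣM about O: T·sin34°·11.8 − 15·5.9 − 60·8.5 = 0 → T = 598.5/(11.8·0.559193) = 90.7027 ≈ 90.70 kN.
ΣF_x = 0: O_x − T·cos34° = 0 → O_x = 90.7027 × 0.829038 = 75.20 kN.
ΣF_y = 0: O_y + T·sin34° − 15 − 60 = 0 → O_y = 75 − 90.7027 × 0.559193 = 24.28 kN.

T = 90.70 kN, O_x = 75.20 kN, O_y = 24.28 kN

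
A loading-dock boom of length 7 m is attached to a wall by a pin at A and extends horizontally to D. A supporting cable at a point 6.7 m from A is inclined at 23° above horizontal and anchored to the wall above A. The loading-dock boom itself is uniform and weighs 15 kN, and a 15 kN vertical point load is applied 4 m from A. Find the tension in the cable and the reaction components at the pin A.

T = 42.97 kN, A_x = 39.56 kN, A_y = 13.21 kN

ΣM about A: T·sin23°·6.7 − 15·3.5 − 15·4 = 0 → T = 112.5/(6.7·0.390731) = 42.9734 ≈ 42.97 kN.
ΣF_x = 0: A_x − T·cos23° = 0 → A_x = 42.9734 × 0.920505 = 39.56 kN.
ΣF_y = 0: A_y + T·sin23° − 15 − 15 = 0 → A_y = 30 − 42.9734 × 0.390731 = 13.21 kN.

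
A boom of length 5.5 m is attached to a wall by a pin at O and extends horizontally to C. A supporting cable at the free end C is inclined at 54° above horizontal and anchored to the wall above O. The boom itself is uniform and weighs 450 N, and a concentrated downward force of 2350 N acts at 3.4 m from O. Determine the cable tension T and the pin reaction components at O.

ΣM about O: T·sin54°·5.5 − 450·2.75 − 2350·3.4 = 0 → T = 9227.5/(5.5·0.809017) = 2073.78 ≈ 2074 N.
ΣF_x = 0: O_x − T·cos54° = 0 → O_x = 2073.78 × 0.587785 = 1219 N.
ΣF_y = 0: O_y + T·sin54° − 450 − 2350 = 0 → O_y = 2800 − 2073.78 × 0.809017 = 1122 N.

T = 2074 N, O_x = 1219 N, O_y = 1122 N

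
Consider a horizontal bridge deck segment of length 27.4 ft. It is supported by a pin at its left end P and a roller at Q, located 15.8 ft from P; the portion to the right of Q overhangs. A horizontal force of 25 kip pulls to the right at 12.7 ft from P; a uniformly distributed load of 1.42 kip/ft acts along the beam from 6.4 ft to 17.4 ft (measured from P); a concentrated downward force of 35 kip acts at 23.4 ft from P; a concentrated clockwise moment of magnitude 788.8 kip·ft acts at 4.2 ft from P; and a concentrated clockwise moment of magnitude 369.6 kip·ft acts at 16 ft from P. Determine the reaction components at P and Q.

P_x = -25.00 kip, P_y = -86.30 kip, Q_y = 136.9 kip

Resultant of the distributed load: 1.42 × 11 = 15.62 kip at 11.9 ft from P.
Moments about P: Q_y·15.8 − (1.42·11)·11.9 − 35·23.4 − 788.8 − 369.6 = 0 → Q_y = 2163.278/15.8 = 136.916 ≈ 136.9 kip.
ΣF_y = 0: P_y + 136.916 − 1.42·11 − 35 = 0 → P_y = -86.30 kip.
ΣF_x = 0: P_x + 25 = 0 → P_x = -25.00 kip.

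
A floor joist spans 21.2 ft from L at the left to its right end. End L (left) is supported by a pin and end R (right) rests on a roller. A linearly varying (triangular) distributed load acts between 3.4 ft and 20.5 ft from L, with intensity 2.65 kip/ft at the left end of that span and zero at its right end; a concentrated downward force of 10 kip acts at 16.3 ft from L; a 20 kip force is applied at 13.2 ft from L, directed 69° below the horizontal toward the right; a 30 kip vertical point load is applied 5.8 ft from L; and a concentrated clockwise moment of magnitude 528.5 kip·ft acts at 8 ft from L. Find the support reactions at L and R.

L_x = -7.167 kip, L_y = 19.15 kip, R_y = 62.18 kip

Resultant of the triangular load: ½ × 2.65 × 17.1 = 22.6575 kip, acting at 9.1 ft from L (one-third of the span from the peak).
ΣM about L: R_y·21.2 − (½·2.65·17.1)·9.1 − 10·16.3 − 20·sin69°·13.2 − 30·5.8 − 528.5 = 0 → R_y = 1318.15/21.2 = 62.1769 ≈ 62.18 kip.
ΣF_y = 0: L_y + 62.1769 − ½·2.65·17.1 − 10 − 20·sin69° − 30 = 0 → L_y = 19.15 kip.
ΣF_x = 0: L_x + 20·cos69° = 0 → L_x = -7.167 kip.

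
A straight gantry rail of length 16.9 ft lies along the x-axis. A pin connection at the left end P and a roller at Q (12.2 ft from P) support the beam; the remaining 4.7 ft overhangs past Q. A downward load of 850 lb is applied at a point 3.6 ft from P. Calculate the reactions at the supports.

P_x = 0, P_y = 599.2 lb, Q_y = 250.8 lb

ΣM about P: Q_y·12.2 − 850·3.6 = 0 → Q_y = 3060/12.2 = 250.82 ≈ 250.8 lb.
ΣF_y = 0: P_y + 250.82 − 850 = 0 → P_y = 599.2 lb.
ΣF_x = 0: no horizontal applied forces, so P_x = 0.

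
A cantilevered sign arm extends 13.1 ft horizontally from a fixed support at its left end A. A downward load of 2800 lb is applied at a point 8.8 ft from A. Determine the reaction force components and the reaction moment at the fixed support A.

A_x = 0, A_y = 2800 lb, M_A = 24640 lb·ft

ΣF_x = 0: A_x = 0.
ΣF_y = 0: A_y − 2800 = 0 → A_y = 2800 lb.
ΣM about A: M_A − 2800·8.8 = 0 → M_A = 24640 lb·ft.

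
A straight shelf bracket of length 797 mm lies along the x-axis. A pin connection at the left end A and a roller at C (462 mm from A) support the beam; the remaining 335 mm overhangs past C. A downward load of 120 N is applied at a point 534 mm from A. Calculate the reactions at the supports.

A_x = 0, A_y = -18.70 N, C_y = 138.7 N

Moments about A: C_y·462 − 120·534 = 0 → C_y = 64080/462 = 138.701 ≈ 138.7 N.
ΣF_y = 0: A_y + 138.701 − 120 = 0 → A_y = -18.70 N.
ΣF_x = 0: no horizontal applied forces, so A_x = 0.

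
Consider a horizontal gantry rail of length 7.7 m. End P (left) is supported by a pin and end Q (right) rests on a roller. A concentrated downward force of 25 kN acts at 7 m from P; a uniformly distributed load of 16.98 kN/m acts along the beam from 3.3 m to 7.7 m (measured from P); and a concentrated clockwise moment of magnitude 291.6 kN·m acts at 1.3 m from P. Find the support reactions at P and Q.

P_x = 0, P_y = -14.25 kN, Q_y = 114.0 kN

Resultant of the distributed load: 16.98 × 4.4 = 74.712 kN at 5.5 m from P.
Taking moments about P: Q_y·7.7 − 25·7 − (16.98·4.4)·5.5 − 291.6 = 0 → Q_y = 877.516/7.7 = 113.963 ≈ 114.0 kN.
ΣF_y = 0: P_y + 113.963 − 25 − 16.98·4.4 = 0 → P_y = -14.25 kN.
ΣF_x = 0: no horizontal applied forces, so P_x = 0.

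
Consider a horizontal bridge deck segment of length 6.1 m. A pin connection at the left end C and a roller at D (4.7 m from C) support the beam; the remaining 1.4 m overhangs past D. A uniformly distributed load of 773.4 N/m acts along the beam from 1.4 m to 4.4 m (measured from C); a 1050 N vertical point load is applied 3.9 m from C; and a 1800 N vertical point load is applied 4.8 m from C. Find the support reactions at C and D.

C_x = 0, C_y = 1029 N, D_y = 4141 N

Resultant of the distributed load: 773.4 × 3 = 2320.2 N at 2.9 m from C.
Moments about C: D_y·4.7 − (773.4·3)·2.9 − 1050·3.9 − 1800·4.8 = 0 → D_y = 19463.58/4.7 = 4141.19 ≈ 4141 N.
ΣF_y = 0: C_y + 4141.19 − 773.4·3 − 1050 − 1800 = 0 → C_y = 1029 N.
ΣF_x = 0: no horizontal applied forces, so C_x = 0.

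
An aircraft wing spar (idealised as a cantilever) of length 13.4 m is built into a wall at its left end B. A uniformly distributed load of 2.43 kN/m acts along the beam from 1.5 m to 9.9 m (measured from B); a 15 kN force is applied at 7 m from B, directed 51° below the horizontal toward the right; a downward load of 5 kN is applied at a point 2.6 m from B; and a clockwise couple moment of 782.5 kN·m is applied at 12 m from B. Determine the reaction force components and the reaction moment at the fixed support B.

Resultant of the distributed load: 2.43 × 8.4 = 20.412 kN at 5.7 m from B.
ΣF_x = 0: B_x + 15·cos51° = 0 → B_x = -9.440 kN.
ΣF_y = 0: B_y − 2.43·8.4 − 15·sin51° − 5 = 0 → B_y = 37.07 kN.
ΣM about B: M_B − (2.43·8.4)·5.7 − 15·sin51°·7 − 5·2.6 − 782.5 = 0 → M_B = 993.4 kN·m.

B_x = -9.440 kN, B_y = 37.07 kN, M_B = 993.4 kN·m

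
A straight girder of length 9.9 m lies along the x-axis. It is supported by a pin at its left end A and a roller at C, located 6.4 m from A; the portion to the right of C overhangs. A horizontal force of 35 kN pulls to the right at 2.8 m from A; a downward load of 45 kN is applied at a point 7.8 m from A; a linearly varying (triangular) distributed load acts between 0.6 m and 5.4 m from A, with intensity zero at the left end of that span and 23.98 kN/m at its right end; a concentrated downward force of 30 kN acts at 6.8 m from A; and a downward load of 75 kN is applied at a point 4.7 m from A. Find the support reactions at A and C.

Resultant of the triangular load: ½ × 23.98 × 4.8 = 57.552 kN, acting at 3.8 m from A (one-third of the span from the peak).
Moments about A: C_y·6.4 − 45·7.8 − (½·23.98·4.8)·3.8 − 30·6.8 − 75·4.7 = 0 → C_y = 1126.1976/6.4 = 175.968 ≈ 176.0 kN.
ΣF_y = 0: A_y + 175.968 − 45 − ½·23.98·4.8 − 30 − 75 = 0 → A_y = 31.58 kN.
ΣF_x = 0: A_x + 35 = 0 → A_x = -35.00 kN.

A_x = -35.00 kN, A_y = 31.58 kN, C_y = 176.0 kN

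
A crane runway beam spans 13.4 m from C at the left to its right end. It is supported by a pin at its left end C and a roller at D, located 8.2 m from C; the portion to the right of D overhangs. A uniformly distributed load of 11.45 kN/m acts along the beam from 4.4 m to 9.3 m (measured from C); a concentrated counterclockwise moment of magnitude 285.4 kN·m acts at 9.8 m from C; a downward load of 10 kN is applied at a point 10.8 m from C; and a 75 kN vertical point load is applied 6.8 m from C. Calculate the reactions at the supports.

C_x = 0, C_y = 53.68 kN, D_y = 87.43 kN

Resultant of the distributed load: 11.45 × 4.9 = 56.105 kN at 6.85 m from C.
Moments about C: D_y·8.2 − (11.45·4.9)·6.85 + 285.4 − 10·10.8 − 75·6.8 = 0 → D_y = 716.91925/8.2 = 87.4292 ≈ 87.43 kN.
ΣF_y = 0: C_y + 87.4292 − 11.45·4.9 − 10 − 75 = 0 → C_y = 53.68 kN.
ΣF_x = 0: no horizontal applied forces, so C_x = 0.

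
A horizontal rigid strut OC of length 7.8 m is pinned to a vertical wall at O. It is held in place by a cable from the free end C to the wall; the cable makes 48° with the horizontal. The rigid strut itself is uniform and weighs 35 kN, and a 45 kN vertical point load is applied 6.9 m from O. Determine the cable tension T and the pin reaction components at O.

ΣM about O: T·sin48°·7.8 − 35·3.9 − 45·6.9 = 0 → T = 447/(7.8·0.743145) = 77.1151 ≈ 77.12 kN.
ΣF_x = 0: O_x − T·cos48° = 0 → O_x = 77.1151 × 0.669131 = 51.60 kN.
ΣF_y = 0: O_y + T·sin48° − 35 − 45 = 0 → O_y = 80 − 77.1151 × 0.743145 = 22.69 kN.

T = 77.12 kN, O_x = 51.60 kN, O_y = 22.69 kN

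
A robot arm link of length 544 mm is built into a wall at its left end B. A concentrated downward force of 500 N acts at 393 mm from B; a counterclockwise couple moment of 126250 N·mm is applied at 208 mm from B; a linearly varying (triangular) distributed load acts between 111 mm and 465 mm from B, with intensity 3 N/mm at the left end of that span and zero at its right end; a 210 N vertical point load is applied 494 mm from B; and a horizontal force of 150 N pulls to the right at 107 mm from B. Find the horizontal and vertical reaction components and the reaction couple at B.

B_x = -150.0 N, B_y = 1241 N, M_B = 295600 N·mm

Resultant of the triangular load: ½ × 3 × 354 = 531 N, acting at 229 mm from B (one-third of the span from the peak).
ΣF_x = 0: B_x + 150 = 0 → B_x = -150.0 N.
ΣF_y = 0: B_y − 500 − ½·3·354 − 210 = 0 → B_y = 1241 N.
ΣM about B: M_B − 500·393 + 126250 − (½·3·354)·229 − 210·494 = 0 → M_B = 295600 N·mm.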